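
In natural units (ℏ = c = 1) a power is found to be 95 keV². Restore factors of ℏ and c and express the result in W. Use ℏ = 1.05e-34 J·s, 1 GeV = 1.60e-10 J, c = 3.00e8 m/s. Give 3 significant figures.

Power is [E]/[T] = [E]²/ℏ.
1 GeV² → 1/ℏ × (1 GeV in J)² = 2.44e14 W.
Convert the energy scale: 95 keV² = 9.50e-11 GeV².
Result: 9.50e-11 × 2.44e14 = 2.32e4 W.

2.32e4 W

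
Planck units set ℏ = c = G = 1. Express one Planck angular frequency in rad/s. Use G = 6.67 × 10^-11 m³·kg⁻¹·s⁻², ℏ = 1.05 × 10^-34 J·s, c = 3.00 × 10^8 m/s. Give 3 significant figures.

1.86 × 10^43 rad/s

Dimensional analysis gives ω_P = √(c⁵/(ℏG)).
  = √(3.47 × 10^86)
  = 1.86 × 10^43 rad/s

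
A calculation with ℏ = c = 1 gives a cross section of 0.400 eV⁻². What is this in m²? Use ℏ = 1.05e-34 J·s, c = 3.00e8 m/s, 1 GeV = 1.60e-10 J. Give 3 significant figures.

1.55e-14 m²

Area is [L]² = [E]⁻²·(ℏc)²; restore (ℏc)².
1 GeV⁻² → (ℏc)² × (1 GeV in J)⁻² = 3.88e-32 m².
Convert the energy scale: 0.400 eV⁻² = 4.00e17 GeV⁻².
Result: 4.00e17 × 3.88e-32 = 1.55e-14 m².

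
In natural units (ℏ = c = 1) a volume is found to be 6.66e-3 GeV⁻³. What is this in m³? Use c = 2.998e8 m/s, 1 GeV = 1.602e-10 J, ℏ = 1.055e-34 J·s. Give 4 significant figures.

Volume is [L]³ = [E]⁻³·(ℏc)³.
1 GeV⁻³ → (ℏc)³ × (1 GeV in J)⁻³ = 7.696e-48 m³.
Result: 6.66e-3 × 7.696e-48 = 5.126e-50 m³.

5.126e-50 m³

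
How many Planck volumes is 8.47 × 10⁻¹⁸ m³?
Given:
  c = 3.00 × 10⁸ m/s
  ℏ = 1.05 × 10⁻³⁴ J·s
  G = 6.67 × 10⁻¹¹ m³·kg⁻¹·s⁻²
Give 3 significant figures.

Planck volume: V_P = (ℏG/c³)^(3/2) = 4.18 × 10⁻¹⁰⁵ m³.
8.47 × 10⁻¹⁸ / 4.18 × 10⁻¹⁰⁵ = 2.03 × 10⁸⁷

2.03 × 10⁸⁷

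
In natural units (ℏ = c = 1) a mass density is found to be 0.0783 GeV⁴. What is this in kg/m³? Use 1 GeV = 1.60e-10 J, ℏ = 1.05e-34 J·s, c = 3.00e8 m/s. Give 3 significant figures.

1.82e19 kg/m³

Mass density is [E]/(c²[L]³) = [E]⁴/(ℏ³c⁵).
1 GeV⁴ → 1/(ℏ³c⁵) × (1 GeV in J)⁴ = 2.33e20 kg/m³.
Result: 0.0783 × 2.33e20 = 1.82e19 kg/m³.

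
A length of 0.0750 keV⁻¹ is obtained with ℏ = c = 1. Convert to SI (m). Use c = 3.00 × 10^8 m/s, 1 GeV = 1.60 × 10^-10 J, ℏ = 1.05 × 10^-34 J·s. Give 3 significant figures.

1.48 × 10^-11 m

A length is [E]⁻¹ in ℏ=c=1; restore one factor of ℏc.
1 GeV⁻¹ → ℏc × (1 GeV in J)⁻¹ = 1.97 × 10^-16 m.
Convert the energy scale: 0.0750 keV⁻¹ = 7.50 × 10^4 GeV⁻¹.
Result: 7.50 × 10^4 × 1.97 × 10^-16 = 1.48 × 10^-11 m.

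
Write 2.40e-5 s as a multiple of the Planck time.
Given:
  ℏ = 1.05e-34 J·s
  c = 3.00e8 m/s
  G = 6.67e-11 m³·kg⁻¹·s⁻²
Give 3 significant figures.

Planck time: t_P = √(ℏG/c⁵) = 5.37e-44 s.
2.40e-5 / 5.37e-44 = 4.47e38

4.47e38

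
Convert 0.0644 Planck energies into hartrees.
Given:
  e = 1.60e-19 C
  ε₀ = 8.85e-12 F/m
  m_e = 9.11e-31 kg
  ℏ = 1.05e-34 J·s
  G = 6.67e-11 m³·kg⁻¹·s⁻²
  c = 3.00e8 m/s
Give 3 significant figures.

Planck energy: E_P = √(ℏc⁵/G) = 1.96e9 J
hartree: E_h = m_e e⁴/(4πε₀ℏ)² = 4.38e-18 J
0.0644 × 1.96e9 / 4.38e-18 = 2.88e25

2.88e25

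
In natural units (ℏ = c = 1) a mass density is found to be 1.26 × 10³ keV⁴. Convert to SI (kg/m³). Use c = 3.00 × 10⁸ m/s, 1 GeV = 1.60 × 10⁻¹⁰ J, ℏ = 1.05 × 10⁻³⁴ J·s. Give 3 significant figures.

Mass density is [E]/(c²[L]³) = [E]⁴/(ℏ³c⁵).
1 GeV⁴ → 1/(ℏ³c⁵) × (1 GeV in J)⁴ = 2.33 × 10²⁰ kg/m³.
Convert the energy scale: 1.26 × 10³ keV⁴ = 1.26 × 10⁻²¹ GeV⁴.
Result: 1.26 × 10⁻²¹ × 2.33 × 10²⁰ = 0.294 kg/m³.

0.294 kg/m³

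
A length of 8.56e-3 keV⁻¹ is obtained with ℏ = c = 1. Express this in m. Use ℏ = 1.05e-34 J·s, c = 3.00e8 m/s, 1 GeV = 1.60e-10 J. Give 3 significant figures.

1.69e-12 m

A length is [E]⁻¹ in ℏ=c=1; restore one factor of ℏc.
1 GeV⁻¹ → ℏc × (1 GeV in J)⁻¹ = 1.97e-16 m.
Convert the energy scale: 8.56e-3 keV⁻¹ = 8.56e3 GeV⁻¹.
Result: 8.56e3 × 1.97e-16 = 1.69e-12 m.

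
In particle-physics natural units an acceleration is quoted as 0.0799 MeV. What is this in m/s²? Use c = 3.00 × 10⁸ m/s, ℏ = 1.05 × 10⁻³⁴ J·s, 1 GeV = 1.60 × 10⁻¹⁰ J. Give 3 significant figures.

3.65 × 10²⁸ m/s²

Acceleration is [L]/[T]² = c·[E]/ℏ.
1 GeV → c/ℏ × (1 GeV in J) = 4.57 × 10³² m/s².
Convert the energy scale: 0.0799 MeV = 7.99 × 10⁻⁵ GeV.
Result: 7.99 × 10⁻⁵ × 4.57 × 10³² = 3.65 × 10²⁸ m/s².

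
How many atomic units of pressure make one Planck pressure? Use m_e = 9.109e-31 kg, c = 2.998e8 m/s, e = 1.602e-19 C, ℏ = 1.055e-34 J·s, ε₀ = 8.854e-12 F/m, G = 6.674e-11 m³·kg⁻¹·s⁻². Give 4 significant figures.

Planck pressure: p_P = c⁷/(ℏG²) = 4.632e113 Pa
atomic unit of pressure: P_au = E_h/a₀³ = m_e⁴e¹⁰/((4πε₀)⁵ℏ⁸) = 2.929e13 Pa
ratio = 4.632e113 / 2.929e13 = 1.581e100

1.581e100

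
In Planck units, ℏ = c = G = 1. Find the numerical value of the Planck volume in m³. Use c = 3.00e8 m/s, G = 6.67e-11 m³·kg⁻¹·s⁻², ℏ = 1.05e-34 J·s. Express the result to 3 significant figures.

4.18e-105 m³

The unique combination of the constants set to 1 with dimensions of volume is V_P = (ℏG/c³)^(3/2).
  = √(1.75e-209)
  = 4.18e-105 m³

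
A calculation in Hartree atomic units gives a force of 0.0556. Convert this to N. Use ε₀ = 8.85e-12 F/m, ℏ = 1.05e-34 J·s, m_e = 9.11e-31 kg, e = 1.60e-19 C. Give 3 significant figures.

4.63e-9 N

One atomic unit of force: F_au = E_h/a₀ = m_e²e⁶/((4πε₀)³ℏ⁴) = 8.33e-8 N.
0.0556 × 8.33e-8 N = 4.63e-9 N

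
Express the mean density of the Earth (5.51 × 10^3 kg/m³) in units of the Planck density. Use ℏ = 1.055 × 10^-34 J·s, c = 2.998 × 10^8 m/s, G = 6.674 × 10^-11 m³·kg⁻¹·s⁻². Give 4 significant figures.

1.069 × 10^-93

Planck density: ρ_P = c⁵/(ℏG²) = 5.154 × 10^96 kg/m³.
5.51 × 10^3 / 5.154 × 10^96 = 1.069 × 10^-93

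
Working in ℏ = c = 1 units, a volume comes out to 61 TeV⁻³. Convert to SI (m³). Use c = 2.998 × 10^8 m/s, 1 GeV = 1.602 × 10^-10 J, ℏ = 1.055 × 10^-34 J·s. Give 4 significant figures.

Volume is [L]³ = [E]⁻³·(ℏc)³.
1 GeV⁻³ → (ℏc)³ × (1 GeV in J)⁻³ = 7.696 × 10^-48 m³.
Convert the energy scale: 61 TeV⁻³ = 6.10 × 10^-8 GeV⁻³.
Result: 6.10 × 10^-8 × 7.696 × 10^-48 = 4.695 × 10^-55 m³.

4.695 × 10^-55 m³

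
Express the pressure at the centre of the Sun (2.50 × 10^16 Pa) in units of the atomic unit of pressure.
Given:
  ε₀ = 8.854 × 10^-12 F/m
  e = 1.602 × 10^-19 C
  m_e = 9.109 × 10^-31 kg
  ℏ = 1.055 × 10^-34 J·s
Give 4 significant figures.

853.5

atomic unit of pressure: P_au = E_h/a₀³ = m_e⁴e¹⁰/((4πε₀)⁵ℏ⁸) = 2.929 × 10^13 Pa.
2.50 × 10^16 / 2.929 × 10^13 = 853.5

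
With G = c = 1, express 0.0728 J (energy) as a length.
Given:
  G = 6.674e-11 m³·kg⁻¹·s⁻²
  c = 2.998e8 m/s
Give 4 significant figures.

6.014e-46 m

Energy → length via G/c⁴.
0.0728 J × (G/c⁴) = 6.014e-46 m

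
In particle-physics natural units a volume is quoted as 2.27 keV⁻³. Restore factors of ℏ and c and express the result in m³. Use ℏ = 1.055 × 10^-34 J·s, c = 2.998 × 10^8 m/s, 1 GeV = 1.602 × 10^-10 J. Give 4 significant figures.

1.747 × 10^-29 m³

Volume is [L]³ = [E]⁻³·(ℏc)³.
1 GeV⁻³ → (ℏc)³ × (1 GeV in J)⁻³ = 7.696 × 10^-48 m³.
Convert the energy scale: 2.27 keV⁻³ = 2.27 × 10^18 GeV⁻³.
Result: 2.27 × 10^18 × 7.696 × 10^-48 = 1.747 × 10^-29 m³.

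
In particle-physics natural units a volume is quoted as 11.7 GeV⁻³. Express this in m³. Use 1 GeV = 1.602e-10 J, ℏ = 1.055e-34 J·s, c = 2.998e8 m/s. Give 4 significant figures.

Volume is [L]³ = [E]⁻³·(ℏc)³.
1 GeV⁻³ → (ℏc)³ × (1 GeV in J)⁻³ = 7.696e-48 m³.
Result: 11.7 × 7.696e-48 = 9.004e-47 m³.

9.004e-47 m³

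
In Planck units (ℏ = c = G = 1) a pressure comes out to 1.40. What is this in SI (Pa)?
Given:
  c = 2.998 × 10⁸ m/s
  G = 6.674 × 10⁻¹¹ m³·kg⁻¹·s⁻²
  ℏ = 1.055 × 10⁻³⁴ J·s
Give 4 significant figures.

6.485 × 10¹¹³ Pa

One Planck pressure: p_P = c⁷/(ℏG²) = 4.632 × 10¹¹³ Pa.
1.40 × 4.632 × 10¹¹³ Pa = 6.485 × 10¹¹³ Pa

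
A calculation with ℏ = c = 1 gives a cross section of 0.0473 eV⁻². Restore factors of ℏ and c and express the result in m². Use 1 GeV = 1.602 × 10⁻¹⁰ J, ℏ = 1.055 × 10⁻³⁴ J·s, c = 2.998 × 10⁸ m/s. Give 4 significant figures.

Area is [L]² = [E]⁻²·(ℏc)²; restore (ℏc)².
1 GeV⁻² → (ℏc)² × (1 GeV in J)⁻² = 3.898 × 10⁻³² m².
Convert the energy scale: 0.0473 eV⁻² = 4.73 × 10¹⁶ GeV⁻².
Result: 4.73 × 10¹⁶ × 3.898 × 10⁻³² = 1.844 × 10⁻¹⁵ m².

1.844 × 10⁻¹⁵ m²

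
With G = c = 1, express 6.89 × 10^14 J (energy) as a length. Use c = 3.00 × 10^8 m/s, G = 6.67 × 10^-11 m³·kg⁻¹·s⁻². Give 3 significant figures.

Energy → length via G/c⁴.
6.89 × 10^14 J × (G/c⁴) = 5.67 × 10^-30 m

5.67 × 10^-30 m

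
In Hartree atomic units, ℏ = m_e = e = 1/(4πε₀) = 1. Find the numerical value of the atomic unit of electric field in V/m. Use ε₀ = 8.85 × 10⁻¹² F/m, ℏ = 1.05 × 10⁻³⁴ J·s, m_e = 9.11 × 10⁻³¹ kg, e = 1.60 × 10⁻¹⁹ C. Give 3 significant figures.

5.20 × 10¹¹ V/m

From ℏ = m_e = e = 1/(4πε₀) = 1 the electric field scale is E_au = E_h/(e a₀) = m_e²e⁵/((4πε₀)³ℏ⁴).
E_h = 4.38 × 10⁻¹⁸ J
a₀ = 5.26 × 10⁻¹¹ m
E_h/(e·a₀) = 5.20 × 10¹¹ V/m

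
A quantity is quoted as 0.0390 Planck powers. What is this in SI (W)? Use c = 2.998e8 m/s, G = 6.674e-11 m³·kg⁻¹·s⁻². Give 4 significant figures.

One Planck power: P_P = c⁵/G = 3.629e52 W.
0.0390 × 3.629e52 W = 1.415e51 W

1.415e51 W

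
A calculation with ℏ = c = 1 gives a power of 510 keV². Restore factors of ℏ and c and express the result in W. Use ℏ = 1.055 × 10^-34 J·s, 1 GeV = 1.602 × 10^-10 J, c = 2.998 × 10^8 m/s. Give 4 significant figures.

1.241 × 10^5 W

Power is [E]/[T] = [E]²/ℏ.
1 GeV² → 1/ℏ × (1 GeV in J)² = 2.433 × 10^14 W.
Convert the energy scale: 510 keV² = 5.10 × 10^-10 GeV².
Result: 5.10 × 10^-10 × 2.433 × 10^14 = 1.241 × 10^5 W.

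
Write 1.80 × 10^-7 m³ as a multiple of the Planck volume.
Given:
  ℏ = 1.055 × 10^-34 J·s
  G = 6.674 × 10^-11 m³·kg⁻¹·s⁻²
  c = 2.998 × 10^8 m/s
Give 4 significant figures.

Planck volume: V_P = (ℏG/c³)^(3/2) = 4.224 × 10^-105 m³.
1.80 × 10^-7 / 4.224 × 10^-105 = 4.261 × 10^97

4.261 × 10^97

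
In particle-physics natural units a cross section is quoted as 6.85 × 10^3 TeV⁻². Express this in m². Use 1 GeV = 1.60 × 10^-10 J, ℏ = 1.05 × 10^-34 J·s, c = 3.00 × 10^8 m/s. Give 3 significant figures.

Area is [L]² = [E]⁻²·(ℏc)²; restore (ℏc)².
1 GeV⁻² → (ℏc)² × (1 GeV in J)⁻² = 3.88 × 10^-32 m².
Convert the energy scale: 6.85 × 10^3 TeV⁻² = 6.85 × 10^-3 GeV⁻².
Result: 6.85 × 10^-3 × 3.88 × 10^-32 = 2.66 × 10^-34 m².

2.66 × 10^-34 m²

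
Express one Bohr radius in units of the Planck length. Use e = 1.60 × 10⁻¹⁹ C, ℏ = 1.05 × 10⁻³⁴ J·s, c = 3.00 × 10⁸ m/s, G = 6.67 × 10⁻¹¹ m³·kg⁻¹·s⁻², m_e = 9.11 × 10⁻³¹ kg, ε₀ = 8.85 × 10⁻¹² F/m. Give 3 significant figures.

Bohr radius: a₀ = 4πε₀ℏ²/(m_e e²) = 5.26 × 10⁻¹¹ m
Planck length: ℓ_P = √(ℏG/c³) = 1.61 × 10⁻³⁵ m
ratio = 5.26 × 10⁻¹¹ / 1.61 × 10⁻³⁵ = 3.26 × 10²⁴

3.26 × 10²⁴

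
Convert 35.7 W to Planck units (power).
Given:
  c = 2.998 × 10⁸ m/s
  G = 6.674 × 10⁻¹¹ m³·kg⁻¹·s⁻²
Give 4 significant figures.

9.838 × 10⁻⁵²

Planck power: P_P = c⁵/G = 3.629 × 10⁵² W.
35.7 / 3.629 × 10⁵² = 9.838 × 10⁻⁵²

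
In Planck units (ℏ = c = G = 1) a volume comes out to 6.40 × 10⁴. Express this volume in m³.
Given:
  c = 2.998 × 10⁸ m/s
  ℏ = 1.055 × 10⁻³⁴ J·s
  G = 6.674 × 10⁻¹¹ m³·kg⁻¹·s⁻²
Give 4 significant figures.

One Planck volume: V_P = (ℏG/c³)^(3/2) = 4.224 × 10⁻¹⁰⁵ m³.
6.40 × 10⁴ × 4.224 × 10⁻¹⁰⁵ m³ = 2.703 × 10⁻¹⁰⁰ m³

2.703 × 10⁻¹⁰⁰ m³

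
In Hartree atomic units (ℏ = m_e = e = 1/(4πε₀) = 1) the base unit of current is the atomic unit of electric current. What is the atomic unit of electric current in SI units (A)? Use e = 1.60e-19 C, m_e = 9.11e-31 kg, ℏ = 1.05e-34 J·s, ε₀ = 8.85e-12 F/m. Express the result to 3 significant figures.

6.67e-3 A

I_au = e E_h/ℏ = m_e e⁵/((4πε₀)²ℏ³)
E_h = 4.38e-18 J
e·E_h/ℏ = 6.67e-3 A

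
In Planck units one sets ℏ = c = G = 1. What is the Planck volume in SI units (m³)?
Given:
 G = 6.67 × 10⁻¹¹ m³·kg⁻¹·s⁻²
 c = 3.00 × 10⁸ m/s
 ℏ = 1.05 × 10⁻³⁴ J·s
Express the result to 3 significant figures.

V_P = (ℏG/c³)^(3/2)
  = √(1.75 × 10⁻²⁰⁹)
  = 4.18 × 10⁻¹⁰⁵ m³

4.18 × 10⁻¹⁰⁵ m³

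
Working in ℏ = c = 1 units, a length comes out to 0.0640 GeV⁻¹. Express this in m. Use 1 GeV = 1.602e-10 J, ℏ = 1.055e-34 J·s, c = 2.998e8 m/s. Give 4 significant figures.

1.264e-17 m

A length is [E]⁻¹ in ℏ=c=1; restore one factor of ℏc.
1 GeV⁻¹ → ℏc × (1 GeV in J)⁻¹ = 1.974e-16 m.
Result: 0.0640 × 1.974e-16 = 1.264e-17 m.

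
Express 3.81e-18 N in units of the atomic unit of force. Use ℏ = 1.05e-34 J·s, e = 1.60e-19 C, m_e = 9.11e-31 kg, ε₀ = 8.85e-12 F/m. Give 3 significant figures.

atomic unit of force: F_au = E_h/a₀ = m_e²e⁶/((4πε₀)³ℏ⁴) = 8.33e-8 N.
3.81e-18 / 8.33e-8 = 4.57e-11

4.57e-11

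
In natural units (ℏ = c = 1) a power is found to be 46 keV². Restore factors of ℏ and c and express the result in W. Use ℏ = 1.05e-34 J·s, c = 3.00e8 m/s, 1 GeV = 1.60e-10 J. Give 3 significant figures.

1.12e4 W

Power is [E]/[T] = [E]²/ℏ.
1 GeV² → 1/ℏ × (1 GeV in J)² = 2.44e14 W.
Convert the energy scale: 46 keV² = 4.60e-11 GeV².
Result: 4.60e-11 × 2.44e14 = 1.12e4 W.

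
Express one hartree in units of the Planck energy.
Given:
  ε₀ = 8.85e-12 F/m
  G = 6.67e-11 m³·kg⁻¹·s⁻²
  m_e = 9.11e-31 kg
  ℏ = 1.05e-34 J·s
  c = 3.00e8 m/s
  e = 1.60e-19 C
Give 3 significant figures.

2.24e-27

hartree: E_h = m_e e⁴/(4πε₀ℏ)² = 4.38e-18 J
Planck energy: E_P = √(ℏc⁵/G) = 1.96e9 J
ratio = 4.38e-18 / 1.96e9 = 2.24e-27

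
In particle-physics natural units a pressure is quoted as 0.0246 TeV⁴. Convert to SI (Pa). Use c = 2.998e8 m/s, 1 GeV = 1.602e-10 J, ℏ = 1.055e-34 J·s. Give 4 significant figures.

Pressure is [E]/[L]³ = [E]⁴/(ℏc)³.
1 GeV⁴ → 1/(ℏc)³ × (1 GeV in J)⁴ = 2.082e37 Pa.
Convert the energy scale: 0.0246 TeV⁴ = 2.46e10 GeV⁴.
Result: 2.46e10 × 2.082e37 = 5.121e47 Pa.

5.121e47 Pa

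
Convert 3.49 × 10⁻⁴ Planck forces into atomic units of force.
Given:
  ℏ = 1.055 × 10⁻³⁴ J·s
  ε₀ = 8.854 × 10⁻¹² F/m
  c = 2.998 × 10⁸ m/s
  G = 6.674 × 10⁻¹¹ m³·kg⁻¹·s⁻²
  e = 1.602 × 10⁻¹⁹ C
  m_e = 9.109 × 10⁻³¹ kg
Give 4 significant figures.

Planck force: F_P = c⁴/G = 1.210 × 10⁴⁴ N
atomic unit of force: F_au = E_h/a₀ = m_e²e⁶/((4πε₀)³ℏ⁴) = 8.220 × 10⁻⁸ N
3.49 × 10⁻⁴ × 1.210 × 10⁴⁴ / 8.220 × 10⁻⁸ = 5.139 × 10⁴⁷

5.139 × 10⁴⁷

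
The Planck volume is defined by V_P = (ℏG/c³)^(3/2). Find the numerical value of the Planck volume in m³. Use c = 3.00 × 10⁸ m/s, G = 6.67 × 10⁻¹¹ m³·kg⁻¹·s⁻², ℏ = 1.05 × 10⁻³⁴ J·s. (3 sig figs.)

4.18 × 10⁻¹⁰⁵ m³

V_P = (ℏG/c³)^(3/2)
  = √(1.75 × 10⁻²⁰⁹)
  = 4.18 × 10⁻¹⁰⁵ m³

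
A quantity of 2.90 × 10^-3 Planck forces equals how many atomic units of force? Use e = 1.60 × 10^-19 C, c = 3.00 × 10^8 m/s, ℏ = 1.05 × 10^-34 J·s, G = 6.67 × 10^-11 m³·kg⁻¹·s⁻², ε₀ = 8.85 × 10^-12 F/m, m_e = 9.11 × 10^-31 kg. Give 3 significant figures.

4.23 × 10^48

Planck force: F_P = c⁴/G = 1.21 × 10^44 N
atomic unit of force: F_au = E_h/a₀ = m_e²e⁶/((4πε₀)³ℏ⁴) = 8.33 × 10^-8 N
2.90 × 10^-3 × 1.21 × 10^44 / 8.33 × 10^-8 = 4.23 × 10^48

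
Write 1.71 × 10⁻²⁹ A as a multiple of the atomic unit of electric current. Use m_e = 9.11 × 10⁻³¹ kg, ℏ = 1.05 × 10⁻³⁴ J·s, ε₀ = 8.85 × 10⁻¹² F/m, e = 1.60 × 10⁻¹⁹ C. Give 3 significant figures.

atomic unit of electric current: I_au = e E_h/ℏ = m_e e⁵/((4πε₀)²ℏ³) = 6.67 × 10⁻³ A.
1.71 × 10⁻²⁹ / 6.67 × 10⁻³ = 2.56 × 10⁻²⁷

2.56 × 10⁻²⁷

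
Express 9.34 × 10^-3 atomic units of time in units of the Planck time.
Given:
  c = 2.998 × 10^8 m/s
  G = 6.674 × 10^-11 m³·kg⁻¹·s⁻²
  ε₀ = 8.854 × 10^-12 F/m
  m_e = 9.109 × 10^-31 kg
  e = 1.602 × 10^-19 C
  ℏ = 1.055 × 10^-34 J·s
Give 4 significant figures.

atomic unit of time: τ_au = (4πε₀)²ℏ³/(m_e e⁴) = 2.423 × 10^-17 s
Planck time: t_P = √(ℏG/c⁵) = 5.392 × 10^-44 s
9.34 × 10^-3 × 2.423 × 10^-17 / 5.392 × 10^-44 = 4.197 × 10^24

4.197 × 10^24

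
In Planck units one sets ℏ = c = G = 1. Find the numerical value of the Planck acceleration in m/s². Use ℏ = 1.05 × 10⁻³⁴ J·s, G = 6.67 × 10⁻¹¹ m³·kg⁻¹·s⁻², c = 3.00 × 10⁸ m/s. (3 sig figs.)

5.59 × 10⁵¹ m/s²

a_P = √(c⁷/(ℏG))
  = √(3.12 × 10¹⁰³)
  = 5.59 × 10⁵¹ m/s²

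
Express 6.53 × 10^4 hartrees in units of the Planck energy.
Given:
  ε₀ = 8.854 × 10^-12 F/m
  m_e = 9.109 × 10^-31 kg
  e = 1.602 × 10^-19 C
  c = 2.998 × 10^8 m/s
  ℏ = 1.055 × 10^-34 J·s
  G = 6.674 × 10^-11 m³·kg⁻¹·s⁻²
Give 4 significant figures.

hartree: E_h = m_e e⁴/(4πε₀ℏ)² = 4.354 × 10^-18 J
Planck energy: E_P = √(ℏc⁵/G) = 1.957 × 10^9 J
6.53 × 10^4 × 4.354 × 10^-18 / 1.957 × 10^9 = 1.453 × 10^-22

1.453 × 10^-22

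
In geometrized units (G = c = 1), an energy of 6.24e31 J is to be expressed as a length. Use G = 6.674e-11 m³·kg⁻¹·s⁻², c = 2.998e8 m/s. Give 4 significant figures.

Energy → length via G/c⁴.
6.24e31 J × (G/c⁴) = 5.155e-13 m

5.155e-13 m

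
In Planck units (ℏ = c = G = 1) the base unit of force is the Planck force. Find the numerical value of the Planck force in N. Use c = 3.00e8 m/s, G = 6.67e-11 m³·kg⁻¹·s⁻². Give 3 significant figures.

F_P = c⁴/G
  = 8.10e33 / 6.67e-11
  = 1.21e44 N

1.21e44 N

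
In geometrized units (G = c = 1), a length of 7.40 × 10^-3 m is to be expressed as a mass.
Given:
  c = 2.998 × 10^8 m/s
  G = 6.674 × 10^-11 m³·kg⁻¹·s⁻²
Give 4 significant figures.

Length → mass via c²/G.
7.40 × 10^-3 m × (c²/G) = 9.966 × 10^24 kg

9.966 × 10^24 kg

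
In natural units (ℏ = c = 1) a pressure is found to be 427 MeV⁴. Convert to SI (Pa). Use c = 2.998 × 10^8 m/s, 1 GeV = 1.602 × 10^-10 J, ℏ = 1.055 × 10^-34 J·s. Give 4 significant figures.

Pressure is [E]/[L]³ = [E]⁴/(ℏc)³.
1 GeV⁴ → 1/(ℏc)³ × (1 GeV in J)⁴ = 2.082 × 10^37 Pa.
Convert the energy scale: 427 MeV⁴ = 4.27 × 10^-10 GeV⁴.
Result: 4.27 × 10^-10 × 2.082 × 10^37 = 8.888 × 10^27 Pa.

8.888 × 10^27 Pa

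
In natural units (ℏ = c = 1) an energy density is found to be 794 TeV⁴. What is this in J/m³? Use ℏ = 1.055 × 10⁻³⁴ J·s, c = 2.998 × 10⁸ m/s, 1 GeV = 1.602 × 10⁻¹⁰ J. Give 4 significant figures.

1.653 × 10⁵² J/m³

[E]/[L]³ = [E]⁴/(ℏc)³; restore (ℏc)⁻³.
1 GeV⁴ → 1/(ℏc)³ × (1 GeV in J)⁴ = 2.082 × 10³⁷ J/m³.
Convert the energy scale: 794 TeV⁴ = 7.94 × 10¹⁴ GeV⁴.
Result: 7.94 × 10¹⁴ × 2.082 × 10³⁷ = 1.653 × 10⁵² J/m³.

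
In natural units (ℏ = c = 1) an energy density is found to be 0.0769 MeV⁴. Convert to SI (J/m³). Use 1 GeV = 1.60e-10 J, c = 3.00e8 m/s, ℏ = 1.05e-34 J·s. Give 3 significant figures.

[E]/[L]³ = [E]⁴/(ℏc)³; restore (ℏc)⁻³.
1 GeV⁴ → 1/(ℏc)³ × (1 GeV in J)⁴ = 2.10e37 J/m³.
Convert the energy scale: 0.0769 MeV⁴ = 7.69e-14 GeV⁴.
Result: 7.69e-14 × 2.10e37 = 1.61e24 J/m³.

1.61e24 J/m³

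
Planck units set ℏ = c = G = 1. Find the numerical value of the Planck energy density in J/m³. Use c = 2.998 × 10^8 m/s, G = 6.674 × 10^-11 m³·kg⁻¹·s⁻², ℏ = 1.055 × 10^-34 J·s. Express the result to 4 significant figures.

4.632 × 10^113 J/m³

Dimensional analysis gives u_P = c⁷/(ℏG²).
  = 2.177 × 10^59 / 4.699 × 10^-55
  = 4.632 × 10^113 J/m³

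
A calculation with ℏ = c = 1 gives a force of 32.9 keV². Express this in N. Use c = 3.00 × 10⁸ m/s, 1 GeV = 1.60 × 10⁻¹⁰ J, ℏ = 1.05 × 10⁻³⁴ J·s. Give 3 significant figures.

Force is [E]/[L] = [E]²/(ℏc); restore (ℏc)⁻¹.
1 GeV² → 1/(ℏc) × (1 GeV in J)² = 8.13 × 10⁵ N.
Convert the energy scale: 32.9 keV² = 3.29 × 10⁻¹¹ GeV².
Result: 3.29 × 10⁻¹¹ × 8.13 × 10⁵ = 2.67 × 10⁻⁵ N.

2.67 × 10⁻⁵ N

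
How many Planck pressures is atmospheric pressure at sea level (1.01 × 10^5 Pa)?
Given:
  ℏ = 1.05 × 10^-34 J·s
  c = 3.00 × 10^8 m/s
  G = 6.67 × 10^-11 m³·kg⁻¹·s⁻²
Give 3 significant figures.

Planck pressure: p_P = c⁷/(ℏG²) = 4.68 × 10^113 Pa.
1.01 × 10^5 / 4.68 × 10^113 = 2.16 × 10^-109

2.16 × 10^-109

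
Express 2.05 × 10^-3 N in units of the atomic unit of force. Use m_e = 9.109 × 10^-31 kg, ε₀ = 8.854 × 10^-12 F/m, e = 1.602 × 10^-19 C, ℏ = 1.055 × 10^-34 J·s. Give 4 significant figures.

2.494 × 10^4

atomic unit of force: F_au = E_h/a₀ = m_e²e⁶/((4πε₀)³ℏ⁴) = 8.220 × 10^-8 N.
2.05 × 10^-3 / 8.220 × 10^-8 = 2.494 × 10^4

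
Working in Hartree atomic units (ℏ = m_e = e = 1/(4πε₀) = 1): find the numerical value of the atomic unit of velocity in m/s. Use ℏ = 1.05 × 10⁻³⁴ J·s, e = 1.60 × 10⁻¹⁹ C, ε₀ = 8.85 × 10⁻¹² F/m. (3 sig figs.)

From ℏ = m_e = e = 1/(4πε₀) = 1 the velocity scale is v_au = e²/(4πε₀ℏ).
  = 2.56 × 10⁻³⁸ / 1.17 × 10⁻⁴⁴
  = 2.19 × 10⁶ m/s

2.19 × 10⁶ m/s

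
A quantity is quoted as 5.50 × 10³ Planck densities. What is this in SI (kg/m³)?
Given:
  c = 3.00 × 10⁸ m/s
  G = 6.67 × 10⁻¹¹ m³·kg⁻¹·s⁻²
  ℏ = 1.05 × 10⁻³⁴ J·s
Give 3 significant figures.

2.86 × 10¹⁰⁰ kg/m³

One Planck density: ρ_P = c⁵/(ℏG²) = 5.20 × 10⁹⁶ kg/m³.
5.50 × 10³ × 5.20 × 10⁹⁶ kg/m³ = 2.86 × 10¹⁰⁰ kg/m³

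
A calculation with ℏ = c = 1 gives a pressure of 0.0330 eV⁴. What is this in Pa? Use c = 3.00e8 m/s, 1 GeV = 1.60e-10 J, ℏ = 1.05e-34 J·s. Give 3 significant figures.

0.692 Pa

Pressure is [E]/[L]³ = [E]⁴/(ℏc)³.
1 GeV⁴ → 1/(ℏc)³ × (1 GeV in J)⁴ = 2.10e37 Pa.
Convert the energy scale: 0.0330 eV⁴ = 3.30e-38 GeV⁴.
Result: 3.30e-38 × 2.10e37 = 0.692 Pa.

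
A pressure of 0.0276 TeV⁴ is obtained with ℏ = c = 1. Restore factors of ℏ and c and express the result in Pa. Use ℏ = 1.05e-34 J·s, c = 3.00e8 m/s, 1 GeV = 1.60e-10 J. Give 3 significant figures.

Pressure is [E]/[L]³ = [E]⁴/(ℏc)³.
1 GeV⁴ → 1/(ℏc)³ × (1 GeV in J)⁴ = 2.10e37 Pa.
Convert the energy scale: 0.0276 TeV⁴ = 2.76e10 GeV⁴.
Result: 2.76e10 × 2.10e37 = 5.79e47 Pa.

5.79e47 Pa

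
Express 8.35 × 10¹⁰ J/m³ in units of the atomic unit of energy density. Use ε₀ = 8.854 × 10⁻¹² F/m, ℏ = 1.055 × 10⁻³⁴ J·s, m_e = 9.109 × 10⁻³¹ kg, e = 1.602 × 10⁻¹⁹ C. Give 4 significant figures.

atomic unit of energy density: u_au = E_h/a₀³ = m_e⁴e¹⁰/((4πε₀)⁵ℏ⁸) = 2.929 × 10¹³ J/m³.
8.35 × 10¹⁰ / 2.929 × 10¹³ = 2.851 × 10⁻³

2.851 × 10⁻³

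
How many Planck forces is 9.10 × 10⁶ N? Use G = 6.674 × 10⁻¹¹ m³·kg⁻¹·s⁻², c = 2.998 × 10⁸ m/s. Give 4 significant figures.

7.518 × 10⁻³⁸

Planck force: F_P = c⁴/G = 1.210 × 10⁴⁴ N.
9.10 × 10⁶ / 1.210 × 10⁴⁴ = 7.518 × 10⁻³⁸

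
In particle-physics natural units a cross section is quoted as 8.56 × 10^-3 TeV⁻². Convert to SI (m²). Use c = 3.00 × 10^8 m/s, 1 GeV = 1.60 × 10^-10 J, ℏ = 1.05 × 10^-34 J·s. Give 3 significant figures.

Area is [L]² = [E]⁻²·(ℏc)²; restore (ℏc)².
1 GeV⁻² → (ℏc)² × (1 GeV in J)⁻² = 3.88 × 10^-32 m².
Convert the energy scale: 8.56 × 10^-3 TeV⁻² = 8.56 × 10^-9 GeV⁻².
Result: 8.56 × 10^-9 × 3.88 × 10^-32 = 3.32 × 10^-40 m².

3.32 × 10^-40 m²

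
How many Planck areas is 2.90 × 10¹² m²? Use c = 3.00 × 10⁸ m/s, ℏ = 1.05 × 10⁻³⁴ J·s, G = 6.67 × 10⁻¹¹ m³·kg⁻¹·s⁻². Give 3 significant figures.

Planck area: A_P = ℏG/c³ = 2.59 × 10⁻⁷⁰ m².
2.90 × 10¹² / 2.59 × 10⁻⁷⁰ = 1.12 × 10⁸²

1.12 × 10⁸²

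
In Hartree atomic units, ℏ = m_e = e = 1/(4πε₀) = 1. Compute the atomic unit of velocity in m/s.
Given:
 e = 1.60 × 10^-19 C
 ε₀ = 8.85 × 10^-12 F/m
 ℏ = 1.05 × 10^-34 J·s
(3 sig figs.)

The unique combination of the constants set to 1 with dimensions of velocity is v_au = e²/(4πε₀ℏ).
  = 2.56 × 10^-38 / 1.17 × 10^-44
  = 2.19 × 10^6 m/s

2.19 × 10^6 m/s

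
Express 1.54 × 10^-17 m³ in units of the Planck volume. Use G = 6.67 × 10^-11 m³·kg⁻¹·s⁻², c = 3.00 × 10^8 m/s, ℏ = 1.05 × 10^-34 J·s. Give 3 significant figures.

Planck volume: V_P = (ℏG/c³)^(3/2) = 4.18 × 10^-105 m³.
1.54 × 10^-17 / 4.18 × 10^-105 = 3.69 × 10^87

3.69 × 10^87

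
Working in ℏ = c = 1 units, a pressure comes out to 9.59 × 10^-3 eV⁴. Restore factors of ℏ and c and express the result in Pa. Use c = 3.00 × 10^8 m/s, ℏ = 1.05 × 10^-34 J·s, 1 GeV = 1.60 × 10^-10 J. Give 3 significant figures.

Pressure is [E]/[L]³ = [E]⁴/(ℏc)³.
1 GeV⁴ → 1/(ℏc)³ × (1 GeV in J)⁴ = 2.10 × 10^37 Pa.
Convert the energy scale: 9.59 × 10^-3 eV⁴ = 9.59 × 10^-39 GeV⁴.
Result: 9.59 × 10^-39 × 2.10 × 10^37 = 0.201 Pa.

0.201 Pa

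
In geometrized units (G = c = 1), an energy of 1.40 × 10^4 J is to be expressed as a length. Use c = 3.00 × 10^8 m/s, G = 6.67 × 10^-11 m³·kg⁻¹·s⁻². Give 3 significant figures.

Energy → length via G/c⁴.
1.40 × 10^4 J × (G/c⁴) = 1.15 × 10^-40 m

1.15 × 10^-40 m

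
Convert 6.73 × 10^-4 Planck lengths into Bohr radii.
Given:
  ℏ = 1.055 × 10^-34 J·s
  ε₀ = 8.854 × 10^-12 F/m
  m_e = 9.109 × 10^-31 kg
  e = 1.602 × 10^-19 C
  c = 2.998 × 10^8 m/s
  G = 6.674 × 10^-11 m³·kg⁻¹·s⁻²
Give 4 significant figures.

2.054 × 10^-28

Planck length: ℓ_P = √(ℏG/c³) = 1.616 × 10^-35 m
Bohr radius: a₀ = 4πε₀ℏ²/(m_e e²) = 5.297 × 10^-11 m
6.73 × 10^-4 × 1.616 × 10^-35 / 5.297 × 10^-11 = 2.054 × 10^-28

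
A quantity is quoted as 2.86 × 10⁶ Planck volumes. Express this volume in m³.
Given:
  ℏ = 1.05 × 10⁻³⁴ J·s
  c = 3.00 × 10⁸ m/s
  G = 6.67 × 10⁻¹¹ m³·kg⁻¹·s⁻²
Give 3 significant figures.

One Planck volume: V_P = (ℏG/c³)^(3/2) = 4.18 × 10⁻¹⁰⁵ m³.
2.86 × 10⁶ × 4.18 × 10⁻¹⁰⁵ m³ = 1.19 × 10⁻⁹⁸ m³

1.19 × 10⁻⁹⁸ m³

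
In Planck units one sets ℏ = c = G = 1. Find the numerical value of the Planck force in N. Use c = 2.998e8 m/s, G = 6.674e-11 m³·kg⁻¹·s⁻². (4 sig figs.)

1.210e44 N

F_P = c⁴/G
  = 8.078e33 / 6.674e-11
  = 1.210e44 N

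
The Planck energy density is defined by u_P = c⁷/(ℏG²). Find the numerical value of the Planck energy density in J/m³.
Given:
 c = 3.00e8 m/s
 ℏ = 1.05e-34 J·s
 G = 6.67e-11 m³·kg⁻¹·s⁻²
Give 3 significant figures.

4.68e113 J/m³

u_P = c⁷/(ℏG²)
  = 2.19e59 / 4.67e-55
  = 4.68e113 J/m³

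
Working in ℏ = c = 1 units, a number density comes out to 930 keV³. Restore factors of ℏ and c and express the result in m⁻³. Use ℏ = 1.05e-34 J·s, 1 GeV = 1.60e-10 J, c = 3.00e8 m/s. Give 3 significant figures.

Number density is [L]⁻³ = [E]³/(ℏc)³.
1 GeV³ → 1/(ℏc)³ × (1 GeV in J)³ = 1.31e47 m⁻³.
Convert the energy scale: 930 keV³ = 9.30e-16 GeV³.
Result: 9.30e-16 × 1.31e47 = 1.22e32 m⁻³.

1.22e32 m⁻³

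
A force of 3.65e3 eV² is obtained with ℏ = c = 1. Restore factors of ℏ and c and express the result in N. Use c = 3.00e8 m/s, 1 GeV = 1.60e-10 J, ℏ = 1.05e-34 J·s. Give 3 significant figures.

2.97e-9 N

Force is [E]/[L] = [E]²/(ℏc); restore (ℏc)⁻¹.
1 GeV² → 1/(ℏc) × (1 GeV in J)² = 8.13e5 N.
Convert the energy scale: 3.65e3 eV² = 3.65e-15 GeV².
Result: 3.65e-15 × 8.13e5 = 2.97e-9 N.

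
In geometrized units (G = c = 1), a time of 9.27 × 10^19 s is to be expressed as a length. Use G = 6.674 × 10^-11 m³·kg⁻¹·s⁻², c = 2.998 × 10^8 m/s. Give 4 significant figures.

2.779 × 10^28 m

Time → length via c.
9.27 × 10^19 s × (c) = 2.779 × 10^28 m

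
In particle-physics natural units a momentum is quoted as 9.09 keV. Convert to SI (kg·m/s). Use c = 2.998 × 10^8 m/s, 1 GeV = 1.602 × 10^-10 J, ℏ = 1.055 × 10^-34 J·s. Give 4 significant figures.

4.857 × 10^-24 kg·m/s

Momentum is [E]/c; divide by c.
1 GeV → 1/c × (1 GeV in J) = 5.344 × 10^-19 kg·m/s.
Convert the energy scale: 9.09 keV = 9.09 × 10^-6 GeV.
Result: 9.09 × 10^-6 × 5.344 × 10^-19 = 4.857 × 10^-24 kg·m/s.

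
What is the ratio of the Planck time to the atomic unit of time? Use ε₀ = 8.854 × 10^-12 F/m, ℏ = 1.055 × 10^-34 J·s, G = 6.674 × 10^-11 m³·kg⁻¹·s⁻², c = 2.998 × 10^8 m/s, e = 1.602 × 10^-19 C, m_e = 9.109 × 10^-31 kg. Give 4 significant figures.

Planck time: t_P = √(ℏG/c⁵) = 5.392 × 10^-44 s
atomic unit of time: τ_au = (4πε₀)²ℏ³/(m_e e⁴) = 2.423 × 10^-17 s
ratio = 5.392 × 10^-44 / 2.423 × 10^-17 = 2.225 × 10^-27

2.225 × 10^-27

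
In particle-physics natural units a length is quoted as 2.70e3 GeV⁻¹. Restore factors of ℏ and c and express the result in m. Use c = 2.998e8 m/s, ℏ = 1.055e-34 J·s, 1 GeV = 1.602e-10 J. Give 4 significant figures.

A length is [E]⁻¹ in ℏ=c=1; restore one factor of ℏc.
1 GeV⁻¹ → ℏc × (1 GeV in J)⁻¹ = 1.974e-16 m.
Result: 2.70e3 × 1.974e-16 = 5.331e-13 m.

5.331e-13 m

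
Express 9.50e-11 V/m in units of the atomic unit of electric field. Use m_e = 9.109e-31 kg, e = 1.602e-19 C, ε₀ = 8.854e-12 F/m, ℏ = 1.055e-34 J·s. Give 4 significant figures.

1.852e-22

atomic unit of electric field: E_au = E_h/(e a₀) = m_e²e⁵/((4πε₀)³ℏ⁴) = 5.131e11 V/m.
9.50e-11 / 5.131e11 = 1.852e-22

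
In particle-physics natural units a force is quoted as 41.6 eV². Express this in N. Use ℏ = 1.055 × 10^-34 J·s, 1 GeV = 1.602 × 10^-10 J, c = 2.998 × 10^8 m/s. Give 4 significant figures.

3.375 × 10^-11 N

Force is [E]/[L] = [E]²/(ℏc); restore (ℏc)⁻¹.
1 GeV² → 1/(ℏc) × (1 GeV in J)² = 8.114 × 10^5 N.
Convert the energy scale: 41.6 eV² = 4.16 × 10^-17 GeV².
Result: 4.16 × 10^-17 × 8.114 × 10^5 = 3.375 × 10^-11 N.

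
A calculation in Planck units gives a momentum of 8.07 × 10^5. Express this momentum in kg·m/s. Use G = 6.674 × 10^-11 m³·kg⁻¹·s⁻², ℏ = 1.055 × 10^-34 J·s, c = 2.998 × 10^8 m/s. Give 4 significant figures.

One Planck momentum: p_P = √(ℏc³/G) = 6.527 kg·m/s.
8.07 × 10^5 × 6.527 kg·m/s = 5.267 × 10^6 kg·m/s

5.267 × 10^6 kg·m/s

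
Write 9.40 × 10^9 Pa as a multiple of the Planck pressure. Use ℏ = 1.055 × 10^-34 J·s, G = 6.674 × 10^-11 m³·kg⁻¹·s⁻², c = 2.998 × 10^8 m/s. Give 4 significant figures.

Planck pressure: p_P = c⁷/(ℏG²) = 4.632 × 10^113 Pa.
9.40 × 10^9 / 4.632 × 10^113 = 2.029 × 10^-104

2.029 × 10^-104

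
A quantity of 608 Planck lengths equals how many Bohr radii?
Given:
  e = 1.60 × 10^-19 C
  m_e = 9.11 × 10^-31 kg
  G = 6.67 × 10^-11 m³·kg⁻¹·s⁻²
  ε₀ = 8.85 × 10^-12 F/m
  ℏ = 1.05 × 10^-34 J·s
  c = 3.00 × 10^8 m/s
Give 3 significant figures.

Planck length: ℓ_P = √(ℏG/c³) = 1.61 × 10^-35 m
Bohr radius: a₀ = 4πε₀ℏ²/(m_e e²) = 5.26 × 10^-11 m
608 × 1.61 × 10^-35 / 5.26 × 10^-11 = 1.86 × 10^-22

1.86 × 10^-22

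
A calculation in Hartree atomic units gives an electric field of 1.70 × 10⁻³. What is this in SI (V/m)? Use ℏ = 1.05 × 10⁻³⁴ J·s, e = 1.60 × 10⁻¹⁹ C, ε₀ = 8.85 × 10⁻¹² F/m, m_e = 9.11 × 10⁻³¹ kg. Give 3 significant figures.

One atomic unit of electric field: E_au = E_h/(e a₀) = m_e²e⁵/((4πε₀)³ℏ⁴) = 5.20 × 10¹¹ V/m.
1.70 × 10⁻³ × 5.20 × 10¹¹ V/m = 8.85 × 10⁸ V/m

8.85 × 10⁸ V/m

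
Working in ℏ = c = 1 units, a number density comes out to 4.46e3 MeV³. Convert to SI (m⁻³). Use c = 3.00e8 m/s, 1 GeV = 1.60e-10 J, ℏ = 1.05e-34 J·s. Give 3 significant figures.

5.84e41 m⁻³

Number density is [L]⁻³ = [E]³/(ℏc)³.
1 GeV³ → 1/(ℏc)³ × (1 GeV in J)³ = 1.31e47 m⁻³.
Convert the energy scale: 4.46e3 MeV³ = 4.46e-6 GeV³.
Result: 4.46e-6 × 1.31e47 = 5.84e41 m⁻³.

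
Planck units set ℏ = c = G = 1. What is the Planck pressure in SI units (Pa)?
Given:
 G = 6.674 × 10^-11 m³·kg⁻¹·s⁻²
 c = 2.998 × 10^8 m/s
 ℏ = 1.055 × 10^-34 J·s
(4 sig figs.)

From ℏ = c = G = 1 the pressure scale is p_P = c⁷/(ℏG²).
  = 2.177 × 10^59 / 4.699 × 10^-55
  = 4.632 × 10^113 Pa

4.632 × 10^113 Pa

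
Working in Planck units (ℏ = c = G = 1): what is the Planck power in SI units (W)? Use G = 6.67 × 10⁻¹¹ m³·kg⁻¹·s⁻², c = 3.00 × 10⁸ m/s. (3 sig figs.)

3.64 × 10⁵² W

From ℏ = c = G = 1 the power scale is P_P = c⁵/G.
  = 2.43 × 10⁴² / 6.67 × 10⁻¹¹
  = 3.64 × 10⁵² W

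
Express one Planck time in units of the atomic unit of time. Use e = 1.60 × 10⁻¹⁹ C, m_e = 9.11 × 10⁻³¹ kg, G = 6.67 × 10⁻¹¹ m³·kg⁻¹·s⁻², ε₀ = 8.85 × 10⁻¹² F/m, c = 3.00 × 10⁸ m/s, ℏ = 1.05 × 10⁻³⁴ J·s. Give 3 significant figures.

Planck time: t_P = √(ℏG/c⁵) = 5.37 × 10⁻⁴⁴ s
atomic unit of time: τ_au = (4πε₀)²ℏ³/(m_e e⁴) = 2.40 × 10⁻¹⁷ s
ratio = 5.37 × 10⁻⁴⁴ / 2.40 × 10⁻¹⁷ = 2.24 × 10⁻²⁷

2.24 × 10⁻²⁷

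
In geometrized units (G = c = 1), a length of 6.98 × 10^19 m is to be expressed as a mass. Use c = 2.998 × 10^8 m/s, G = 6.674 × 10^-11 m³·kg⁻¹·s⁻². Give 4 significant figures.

Length → mass via c²/G.
6.98 × 10^19 m × (c²/G) = 9.400 × 10^46 kg

9.400 × 10^46 kg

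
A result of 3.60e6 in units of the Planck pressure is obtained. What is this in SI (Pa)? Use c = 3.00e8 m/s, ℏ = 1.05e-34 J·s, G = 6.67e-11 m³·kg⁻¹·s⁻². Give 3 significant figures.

1.69e120 Pa

One Planck pressure: p_P = c⁷/(ℏG²) = 4.68e113 Pa.
3.60e6 × 4.68e113 Pa = 1.69e120 Pa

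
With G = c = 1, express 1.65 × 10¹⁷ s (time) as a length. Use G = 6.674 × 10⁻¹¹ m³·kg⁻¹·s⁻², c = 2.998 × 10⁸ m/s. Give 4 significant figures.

4.947 × 10²⁵ m

Time → length via c.
1.65 × 10¹⁷ s × (c) = 4.947 × 10²⁵ m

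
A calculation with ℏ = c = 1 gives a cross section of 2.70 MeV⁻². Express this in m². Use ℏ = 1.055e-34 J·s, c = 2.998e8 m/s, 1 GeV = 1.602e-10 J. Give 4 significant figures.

Area is [L]² = [E]⁻²·(ℏc)²; restore (ℏc)².
1 GeV⁻² → (ℏc)² × (1 GeV in J)⁻² = 3.898e-32 m².
Convert the energy scale: 2.70 MeV⁻² = 2.70e6 GeV⁻².
Result: 2.70e6 × 3.898e-32 = 1.052e-25 m².

1.052e-25 m²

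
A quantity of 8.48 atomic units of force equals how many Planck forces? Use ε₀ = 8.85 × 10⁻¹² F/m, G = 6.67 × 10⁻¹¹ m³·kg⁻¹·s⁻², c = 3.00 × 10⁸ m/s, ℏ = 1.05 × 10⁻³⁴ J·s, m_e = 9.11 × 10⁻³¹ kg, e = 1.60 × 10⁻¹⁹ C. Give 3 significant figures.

atomic unit of force: F_au = E_h/a₀ = m_e²e⁶/((4πε₀)³ℏ⁴) = 8.33 × 10⁻⁸ N
Planck force: F_P = c⁴/G = 1.21 × 10⁴⁴ N
8.48 × 8.33 × 10⁻⁸ / 1.21 × 10⁴⁴ = 5.82 × 10⁻⁵¹

5.82 × 10⁻⁵¹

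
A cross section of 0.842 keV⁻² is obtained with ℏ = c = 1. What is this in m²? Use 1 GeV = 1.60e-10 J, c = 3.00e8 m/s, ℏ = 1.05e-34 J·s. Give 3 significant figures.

Area is [L]² = [E]⁻²·(ℏc)²; restore (ℏc)².
1 GeV⁻² → (ℏc)² × (1 GeV in J)⁻² = 3.88e-32 m².
Convert the energy scale: 0.842 keV⁻² = 8.42e11 GeV⁻².
Result: 8.42e11 × 3.88e-32 = 3.26e-20 m².

3.26e-20 m²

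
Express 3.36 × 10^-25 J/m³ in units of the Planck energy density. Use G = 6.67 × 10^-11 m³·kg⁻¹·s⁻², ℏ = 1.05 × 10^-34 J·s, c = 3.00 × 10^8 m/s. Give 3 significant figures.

7.18 × 10^-139

Planck energy density: u_P = c⁷/(ℏG²) = 4.68 × 10^113 J/m³.
3.36 × 10^-25 / 4.68 × 10^113 = 7.18 × 10^-139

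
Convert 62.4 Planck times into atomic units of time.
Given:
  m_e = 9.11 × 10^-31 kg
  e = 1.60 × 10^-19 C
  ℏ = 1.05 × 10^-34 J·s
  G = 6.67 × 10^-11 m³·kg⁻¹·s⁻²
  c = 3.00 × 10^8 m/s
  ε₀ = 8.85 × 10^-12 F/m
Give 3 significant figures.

Planck time: t_P = √(ℏG/c⁵) = 5.37 × 10^-44 s
atomic unit of time: τ_au = (4πε₀)²ℏ³/(m_e e⁴) = 2.40 × 10^-17 s
62.4 × 5.37 × 10^-44 / 2.40 × 10^-17 = 1.40 × 10^-25

1.40 × 10^-25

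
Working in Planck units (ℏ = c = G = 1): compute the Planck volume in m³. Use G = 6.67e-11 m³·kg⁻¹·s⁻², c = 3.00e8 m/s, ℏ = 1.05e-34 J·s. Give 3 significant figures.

Dimensional analysis gives V_P = (ℏG/c³)^(3/2).
  = √(1.75e-209)
  = 4.18e-105 m³

4.18e-105 m³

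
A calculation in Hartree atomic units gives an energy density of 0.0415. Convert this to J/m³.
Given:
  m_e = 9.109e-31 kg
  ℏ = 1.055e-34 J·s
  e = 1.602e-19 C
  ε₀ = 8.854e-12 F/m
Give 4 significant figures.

One atomic unit of energy density: u_au = E_h/a₀³ = m_e⁴e¹⁰/((4πε₀)⁵ℏ⁸) = 2.929e13 J/m³.
0.0415 × 2.929e13 J/m³ = 1.216e12 J/m³

1.216e12 J/m³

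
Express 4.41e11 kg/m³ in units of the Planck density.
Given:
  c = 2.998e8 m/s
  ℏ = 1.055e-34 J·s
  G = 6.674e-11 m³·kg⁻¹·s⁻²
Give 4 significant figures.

Planck density: ρ_P = c⁵/(ℏG²) = 5.154e96 kg/m³.
4.41e11 / 5.154e96 = 8.557e-86

8.557e-86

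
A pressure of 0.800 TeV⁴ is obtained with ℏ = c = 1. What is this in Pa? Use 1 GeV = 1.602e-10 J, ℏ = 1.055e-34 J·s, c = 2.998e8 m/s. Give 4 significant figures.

1.665e49 Pa

Pressure is [E]/[L]³ = [E]⁴/(ℏc)³.
1 GeV⁴ → 1/(ℏc)³ × (1 GeV in J)⁴ = 2.082e37 Pa.
Convert the energy scale: 0.800 TeV⁴ = 8.00e11 GeV⁴.
Result: 8.00e11 × 2.082e37 = 1.665e49 Pa.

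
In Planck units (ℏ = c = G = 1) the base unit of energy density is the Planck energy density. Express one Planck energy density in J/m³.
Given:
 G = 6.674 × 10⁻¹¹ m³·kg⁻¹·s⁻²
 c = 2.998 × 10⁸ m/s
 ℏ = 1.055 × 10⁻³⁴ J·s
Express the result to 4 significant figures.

u_P = c⁷/(ℏG²)
  = 2.177 × 10⁵⁹ / 4.699 × 10⁻⁵⁵
  = 4.632 × 10¹¹³ J/m³

4.632 × 10¹¹³ J/m³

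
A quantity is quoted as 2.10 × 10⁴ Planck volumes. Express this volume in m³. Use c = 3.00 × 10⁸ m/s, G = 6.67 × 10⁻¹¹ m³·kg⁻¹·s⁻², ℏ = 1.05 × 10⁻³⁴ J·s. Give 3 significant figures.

8.77 × 10⁻¹⁰¹ m³

One Planck volume: V_P = (ℏG/c³)^(3/2) = 4.18 × 10⁻¹⁰⁵ m³.
2.10 × 10⁴ × 4.18 × 10⁻¹⁰⁵ m³ = 8.77 × 10⁻¹⁰¹ m³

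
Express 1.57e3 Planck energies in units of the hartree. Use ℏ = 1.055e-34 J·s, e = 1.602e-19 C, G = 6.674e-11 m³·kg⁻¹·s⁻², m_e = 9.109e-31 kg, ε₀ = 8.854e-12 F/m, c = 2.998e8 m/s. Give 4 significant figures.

Planck energy: E_P = √(ℏc⁵/G) = 1.957e9 J
hartree: E_h = m_e e⁴/(4πε₀ℏ)² = 4.354e-18 J
1.57e3 × 1.957e9 / 4.354e-18 = 7.055e29

7.055e29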